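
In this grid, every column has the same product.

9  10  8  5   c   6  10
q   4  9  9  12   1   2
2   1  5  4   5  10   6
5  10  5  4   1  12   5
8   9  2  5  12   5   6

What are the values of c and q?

Columns 2 and 3 each multiply to 3600, so every column has product 3600.
Column 5: 12×5×1×12 = 720, so the missing entry is 3600 ÷ 720 = 5.
Column 1: 9×2×5×8 = 720, so the missing entry is 3600 ÷ 720 = 5.

c = 5, q = 5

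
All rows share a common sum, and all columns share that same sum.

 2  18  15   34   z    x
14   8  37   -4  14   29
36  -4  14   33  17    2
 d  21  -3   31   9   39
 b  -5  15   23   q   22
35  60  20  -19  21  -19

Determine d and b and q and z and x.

Rows 2 and 3 both sum to 98, so that's the common total.
Row 4: 21 − 3 + 31 + 9 + 39 = 97, so its missing entry is 98 − 97 = 1.
Column 1: 2 + 14 + 36 + 1 + 35 = 88, so its missing entry is 98 − 88 = 10.
Row 5: 10 − 5 + 15 + 23 + 22 = 65, so its missing entry is 98 − 65 = 33.
Column 5: 14 + 17 + 9 + 33 + 21 = 94, so its missing entry is 98 − 94 = 4.
Row 1: 2 + 18 + 15 + 34 + 4 = 73, so its missing entry is 98 − 73 = 25.

d = 1, b = 10, q = 33, z = 4, x = 25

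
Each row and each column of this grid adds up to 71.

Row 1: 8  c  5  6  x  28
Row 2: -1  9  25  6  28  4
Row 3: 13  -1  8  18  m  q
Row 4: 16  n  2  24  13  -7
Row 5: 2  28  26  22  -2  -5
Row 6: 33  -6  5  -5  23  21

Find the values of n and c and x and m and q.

Row 4: 16 + 2 + 24 + 13 − 7 = 48, so its missing entry is 71 − 48 = 23.
Column 2: 9 − 1 + 23 + 28 − 6 = 53, so its missing entry is 71 − 53 = 18.
Row 1: 8 + 18 + 5 + 6 + 28 = 65, so its missing entry is 71 − 65 = 6.
Column 5: 6 + 28 + 13 − 2 + 23 = 68, so its missing entry is 71 − 68 = 3.
Row 3: 13 − 1 + 8 + 18 + 3 = 41, so its missing entry is 71 − 41 = 30.

n = 23, c = 18, x = 6, m = 3, q = 30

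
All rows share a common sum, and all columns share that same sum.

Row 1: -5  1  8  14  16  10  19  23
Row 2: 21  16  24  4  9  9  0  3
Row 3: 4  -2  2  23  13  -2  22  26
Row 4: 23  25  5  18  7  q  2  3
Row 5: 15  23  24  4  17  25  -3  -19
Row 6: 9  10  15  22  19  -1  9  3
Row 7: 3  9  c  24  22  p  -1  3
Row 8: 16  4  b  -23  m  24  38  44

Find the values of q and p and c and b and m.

q = 3, p = 18, c = 8, b = 0, m = -17

Rows 1 and 2 both sum to 86, so that's the common total.
The known cells in column 5 total 103, leaving 86 − 103 = -17 for the blank.
The known cells in row 8 total 86, leaving 86 − 86 = 0 for the blank.
The known cells in column 3 total 78, leaving 86 − 78 = 8 for the blank.
The known cells in row 7 total 68, leaving 86 − 68 = 18 for the blank.
The known cells in row 4 total 83, leaving 86 − 83 = 3 for the blank.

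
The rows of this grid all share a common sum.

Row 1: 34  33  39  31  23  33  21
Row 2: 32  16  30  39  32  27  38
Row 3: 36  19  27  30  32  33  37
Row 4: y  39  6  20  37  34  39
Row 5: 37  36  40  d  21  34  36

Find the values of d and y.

d = 10, y = 39

The complete rows each total 214.
Row 5 is missing 214 − 204 = 10 (since 37 + 36 + 40 + 21 + 34 + 36 = 204).
Row 4 is missing 214 − 175 = 39 (since 39 + 6 + 20 + 37 + 34 + 39 = 175).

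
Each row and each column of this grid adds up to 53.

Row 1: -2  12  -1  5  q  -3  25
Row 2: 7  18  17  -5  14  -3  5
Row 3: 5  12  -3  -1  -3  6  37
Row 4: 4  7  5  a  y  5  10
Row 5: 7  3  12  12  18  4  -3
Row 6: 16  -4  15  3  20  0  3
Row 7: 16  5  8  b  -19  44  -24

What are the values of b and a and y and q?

b = 23, a = 16, y = 6, q = 17

Row 7 has 16 + 5 + 8 − 19 + 44 − 24 = 30; the blank must be 53 − 30 = 23.
Row 1 has -2 + 12 − 1 + 5 − 3 + 25 = 36; the blank must be 53 − 36 = 17.
Column 4 has 5 − 5 − 1 + 12 + 3 + 23 = 37; the blank must be 53 − 37 = 16.
Row 4 has 4 + 7 + 5 + 16 + 5 + 10 = 47; the blank must be 53 − 47 = 6.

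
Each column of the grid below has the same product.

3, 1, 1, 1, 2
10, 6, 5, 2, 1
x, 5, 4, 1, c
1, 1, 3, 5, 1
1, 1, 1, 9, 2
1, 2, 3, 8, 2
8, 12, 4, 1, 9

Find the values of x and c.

x = 3, c = 10

Columns 2 and 3 each multiply to 720, so every column has product 720.
Column 1: 3×10×1×1×1×8 = 240, so the missing entry is 720 ÷ 240 = 3.
Column 5: 2×1×1×2×2×9 = 72, so the missing entry is 720 ÷ 72 = 10.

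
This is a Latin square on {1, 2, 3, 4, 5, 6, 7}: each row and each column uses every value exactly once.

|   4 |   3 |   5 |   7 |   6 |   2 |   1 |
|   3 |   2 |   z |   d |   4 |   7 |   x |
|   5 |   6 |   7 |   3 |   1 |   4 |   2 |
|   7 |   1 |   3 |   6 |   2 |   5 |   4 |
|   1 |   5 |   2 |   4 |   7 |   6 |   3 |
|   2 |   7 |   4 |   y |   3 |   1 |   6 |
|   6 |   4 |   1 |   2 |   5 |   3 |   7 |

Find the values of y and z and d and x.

y = 5, z = 6, d = 1, x = 5

For row 6, column 4: row 6 already has {1, 2, 3, 4, 6, 7}; that leaves 5.
For row 2, column 7: column 7 already has {1, 2, 3, 4, 6, 7}; that leaves 5.
For row 2, column 3: column 3 already has {1, 2, 3, 4, 5, 7}; that leaves 6.
Cell (2,4): row 2 already has {2, 3, 4, 5, 6, 7} → 1.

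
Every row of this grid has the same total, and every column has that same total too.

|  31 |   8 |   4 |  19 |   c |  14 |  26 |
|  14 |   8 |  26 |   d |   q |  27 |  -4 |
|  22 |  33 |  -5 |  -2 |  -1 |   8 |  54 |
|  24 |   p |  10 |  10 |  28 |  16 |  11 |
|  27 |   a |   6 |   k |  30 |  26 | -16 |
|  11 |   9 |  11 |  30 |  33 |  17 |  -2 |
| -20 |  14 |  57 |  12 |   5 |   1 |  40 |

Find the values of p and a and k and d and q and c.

Rows 3 and 6 both sum to 109, so that's the common total.
The known cells in row 1 total 102, leaving 109 − 102 = 7 for the blank.
The known cells in row 4 total 99, leaving 109 − 99 = 10 for the blank.
The known cells in column 2 total 82, leaving 109 − 82 = 27 for the blank.
The known cells in row 5 total 100, leaving 109 − 100 = 9 for the blank.
The known cells in column 5 total 102, leaving 109 − 102 = 7 for the blank.
The known cells in row 2 total 78, leaving 109 − 78 = 31 for the blank.

p = 10, a = 27, k = 9, d = 31, q = 7, c = 7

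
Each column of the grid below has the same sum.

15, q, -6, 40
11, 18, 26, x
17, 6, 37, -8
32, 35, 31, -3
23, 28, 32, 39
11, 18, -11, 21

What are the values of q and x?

Columns 1 and 3 both add up to 109, so every column sums to 109.
Column 2: 18 + 6 + 35 + 28 + 18 = 105, so the missing entry is 109 − 105 = 4.
Column 4: 40 − 8 − 3 + 39 + 21 = 89, so the missing entry is 109 − 89 = 20.

q = 4, x = 20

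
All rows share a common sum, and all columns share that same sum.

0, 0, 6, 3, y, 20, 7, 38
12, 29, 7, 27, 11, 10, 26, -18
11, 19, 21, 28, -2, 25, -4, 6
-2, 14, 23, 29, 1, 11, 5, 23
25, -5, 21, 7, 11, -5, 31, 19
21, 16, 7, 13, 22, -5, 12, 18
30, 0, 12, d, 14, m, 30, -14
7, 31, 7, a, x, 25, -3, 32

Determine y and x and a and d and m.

y = 30, x = 17, a = -12, d = 9, m = 23

Rows 2 and 3 both sum to 104, so that's the common total.
Row 1 has 0 + 0 + 6 + 3 + 20 + 7 + 38 = 74; the blank must be 104 − 74 = 30.
Column 5 has 30 + 11 − 2 + 1 + 11 + 22 + 14 = 87; the blank must be 104 − 87 = 17.
Column 6 has 20 + 10 + 25 + 11 − 5 − 5 + 25 = 81; the blank must be 104 − 81 = 23.
Row 8 has 7 + 31 + 7 + 17 + 25 − 3 + 32 = 116; the blank must be 104 − 116 = -12.
Row 7 has 30 + 0 + 12 + 14 + 23 + 30 − 14 = 95; the blank must be 104 − 95 = 9.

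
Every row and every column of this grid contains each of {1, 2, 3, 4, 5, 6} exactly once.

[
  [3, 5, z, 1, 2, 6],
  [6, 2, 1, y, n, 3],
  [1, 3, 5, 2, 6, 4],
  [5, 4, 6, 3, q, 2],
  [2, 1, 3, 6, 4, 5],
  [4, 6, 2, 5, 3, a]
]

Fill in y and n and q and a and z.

y = 4, n = 5, q = 1, a = 1, z = 4

For row 6, column 6: row 6 already has {2, 3, 4, 5, 6}; that leaves 1.
For row 4, column 5: row 4 already has {2, 3, 4, 5, 6}; that leaves 1.
Cell (2,5): column 5 already has {1, 2, 3, 4, 6} → 5.
At (row 1, col 3): row 1 already has {1, 2, 3, 5, 6}, so the value is 4.
For row 2, column 4: row 2 already has {1, 2, 3, 5, 6}; that leaves 4.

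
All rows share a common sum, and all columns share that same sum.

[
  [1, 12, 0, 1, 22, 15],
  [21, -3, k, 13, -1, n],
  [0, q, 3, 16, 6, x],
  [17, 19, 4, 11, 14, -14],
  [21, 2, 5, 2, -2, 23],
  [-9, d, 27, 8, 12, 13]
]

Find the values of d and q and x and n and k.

Rows 1 and 4 both sum to 51, so that's the common total.
Column 3 has 0 + 3 + 4 + 5 + 27 = 39; the blank must be 51 − 39 = 12.
Row 2 has 21 − 3 + 12 + 13 − 1 = 42; the blank must be 51 − 42 = 9.
Row 6 has -9 + 27 + 8 + 12 + 13 = 51; the blank must be 51 − 51 = 0.
Column 2 has 12 − 3 + 19 + 2 + 0 = 30; the blank must be 51 − 30 = 21.
Row 3 has 0 + 21 + 3 + 16 + 6 = 46; the blank must be 51 − 46 = 5.

d = 0, q = 21, x = 5, n = 9, k = 12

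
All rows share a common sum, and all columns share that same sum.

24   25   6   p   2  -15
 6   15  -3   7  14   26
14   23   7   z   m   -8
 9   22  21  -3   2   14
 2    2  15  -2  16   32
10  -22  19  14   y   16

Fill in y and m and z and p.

y = 28, m = 3, z = 26, p = 23

Rows 2 and 4 both sum to 65, so that's the common total.
Row 6 has 10 − 22 + 19 + 14 + 16 = 37; the blank must be 65 − 37 = 28.
Row 1 has 24 + 25 + 6 + 2 − 15 = 42; the blank must be 65 − 42 = 23.
Column 4 has 23 + 7 − 3 − 2 + 14 = 39; the blank must be 65 − 39 = 26.
Row 3 has 14 + 23 + 7 + 26 − 8 = 62; the blank must be 65 − 62 = 3.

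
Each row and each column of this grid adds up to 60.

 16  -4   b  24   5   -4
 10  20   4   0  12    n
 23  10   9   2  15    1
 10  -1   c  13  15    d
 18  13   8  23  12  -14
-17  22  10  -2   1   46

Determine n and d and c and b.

n = 14, d = 17, c = 6, b = 23

Row 1 has 16 − 4 + 24 + 5 − 4 = 37; the blank must be 60 − 37 = 23.
Column 3 has 23 + 4 + 9 + 8 + 10 = 54; the blank must be 60 − 54 = 6.
Row 4 has 10 − 1 + 6 + 13 + 15 = 43; the blank must be 60 − 43 = 17.
Row 2 has 10 + 20 + 4 + 0 + 12 = 46; the blank must be 60 − 46 = 14.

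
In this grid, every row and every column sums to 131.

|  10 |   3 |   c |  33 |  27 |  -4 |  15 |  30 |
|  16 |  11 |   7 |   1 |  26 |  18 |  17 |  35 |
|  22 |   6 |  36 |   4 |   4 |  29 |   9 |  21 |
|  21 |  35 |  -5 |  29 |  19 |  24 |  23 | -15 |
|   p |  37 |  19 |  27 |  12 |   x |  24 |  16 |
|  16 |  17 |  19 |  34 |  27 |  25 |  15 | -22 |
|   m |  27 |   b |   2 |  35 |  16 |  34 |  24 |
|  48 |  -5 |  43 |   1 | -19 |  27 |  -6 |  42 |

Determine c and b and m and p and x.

c = 17, b = -5, m = -2, p = 0, x = -4

Column 6: -4 + 18 + 29 + 24 + 25 + 16 + 27 = 135, so its missing entry is 131 − 135 = -4.
Row 5: 37 + 19 + 27 + 12 − 4 + 24 + 16 = 131, so its missing entry is 131 − 131 = 0.
Row 1: 10 + 3 + 33 + 27 − 4 + 15 + 30 = 114, so its missing entry is 131 − 114 = 17.
Column 3: 17 + 7 + 36 − 5 + 19 + 19 + 43 = 136, so its missing entry is 131 − 136 = -5.
Row 7: 27 − 5 + 2 + 35 + 16 + 34 + 24 = 133, so its missing entry is 131 − 133 = -2.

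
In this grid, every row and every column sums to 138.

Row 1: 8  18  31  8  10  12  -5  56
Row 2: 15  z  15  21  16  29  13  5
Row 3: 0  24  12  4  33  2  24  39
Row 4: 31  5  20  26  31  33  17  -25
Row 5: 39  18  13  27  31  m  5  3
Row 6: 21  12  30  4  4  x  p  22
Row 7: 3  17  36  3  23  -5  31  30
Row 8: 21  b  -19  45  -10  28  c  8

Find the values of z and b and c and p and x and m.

The known cells in row 2 total 114, leaving 138 − 114 = 24 for the blank.
The known cells in column 2 total 118, leaving 138 − 118 = 20 for the blank.
The known cells in row 5 total 136, leaving 138 − 136 = 2 for the blank.
The known cells in column 6 total 101, leaving 138 − 101 = 37 for the blank.
The known cells in row 8 total 93, leaving 138 − 93 = 45 for the blank.
The known cells in row 6 total 130, leaving 138 − 130 = 8 for the blank.

z = 24, b = 20, c = 45, p = 8, x = 37, m = 2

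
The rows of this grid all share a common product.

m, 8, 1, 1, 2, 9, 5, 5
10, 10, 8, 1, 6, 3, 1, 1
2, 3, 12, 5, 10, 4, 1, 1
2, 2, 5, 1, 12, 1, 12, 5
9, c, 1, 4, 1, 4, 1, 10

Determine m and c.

Rows 3 and 4 each multiply to 14400, so every row has product 14400.
Row 1: 8×1×1×2×9×5×5 = 3600, so the missing entry is 14400 ÷ 3600 = 4.
Row 5: 9×1×4×1×4×1×10 = 1440, so the missing entry is 14400 ÷ 1440 = 10.

m = 4, c = 10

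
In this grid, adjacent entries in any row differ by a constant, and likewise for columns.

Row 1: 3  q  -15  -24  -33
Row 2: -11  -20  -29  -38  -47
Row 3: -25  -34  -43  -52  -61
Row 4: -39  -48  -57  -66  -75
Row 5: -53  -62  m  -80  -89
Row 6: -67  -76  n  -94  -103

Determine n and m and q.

Along each row the entries change by -9 per step; down each column they change by -14.
Row 6: from -67 at column 1, stepping by -9 to column 3 gives -85.
Row 5: from -53 at column 1, stepping by -9 to column 3 gives -71.
Row 1: from 3 at column 1, stepping by -9 to column 2 gives -6.

n = -85, m = -71, q = -6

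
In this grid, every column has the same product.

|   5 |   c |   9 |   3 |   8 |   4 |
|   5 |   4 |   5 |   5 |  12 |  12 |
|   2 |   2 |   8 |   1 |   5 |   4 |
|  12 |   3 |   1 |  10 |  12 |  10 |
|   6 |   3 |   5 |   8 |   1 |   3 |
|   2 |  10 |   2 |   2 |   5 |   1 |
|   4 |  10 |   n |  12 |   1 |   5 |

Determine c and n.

Columns 5 and 6 each multiply to 28800, so every column has product 28800.
Column 2: 4×2×3×3×10×10 = 7200, so the missing entry is 28800 ÷ 7200 = 4.
Column 3: 9×5×8×1×5×2 = 3600, so the missing entry is 28800 ÷ 3600 = 8.

c = 4, n = 8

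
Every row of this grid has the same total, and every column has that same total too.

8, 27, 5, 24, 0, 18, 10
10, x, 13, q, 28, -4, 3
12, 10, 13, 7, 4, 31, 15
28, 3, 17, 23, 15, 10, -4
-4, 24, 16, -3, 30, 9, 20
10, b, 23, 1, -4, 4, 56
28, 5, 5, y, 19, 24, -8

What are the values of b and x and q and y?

Rows 1 and 3 both sum to 92, so that's the common total.
The known cells in row 7 total 73, leaving 92 − 73 = 19 for the blank.
The known cells in column 4 total 71, leaving 92 − 71 = 21 for the blank.
The known cells in row 2 total 71, leaving 92 − 71 = 21 for the blank.
The known cells in row 6 total 90, leaving 92 − 90 = 2 for the blank.

b = 2, x = 21, q = 21, y = 19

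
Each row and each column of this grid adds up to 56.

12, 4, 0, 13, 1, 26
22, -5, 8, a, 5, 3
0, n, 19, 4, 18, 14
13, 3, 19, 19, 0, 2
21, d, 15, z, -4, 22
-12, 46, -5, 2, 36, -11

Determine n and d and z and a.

Row 2 has 22 − 5 + 8 + 5 + 3 = 33; the blank must be 56 − 33 = 23.
Row 3 has 0 + 19 + 4 + 18 + 14 = 55; the blank must be 56 − 55 = 1.
Column 2 has 4 − 5 + 1 + 3 + 46 = 49; the blank must be 56 − 49 = 7.
Row 5 has 21 + 7 + 15 − 4 + 22 = 61; the blank must be 56 − 61 = -5.

n = 1, d = 7, z = -5, a = 23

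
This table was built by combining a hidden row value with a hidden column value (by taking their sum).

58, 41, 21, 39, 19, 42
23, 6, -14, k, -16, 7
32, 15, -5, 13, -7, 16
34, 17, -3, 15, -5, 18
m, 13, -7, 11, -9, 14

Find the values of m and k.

The difference between any two rows is the same in every column — this is an addition table with the headers hidden.
Row 5 minus row 1 is -7 − 21 = -28, so its entry in column 1 is 58 + (-28) = 30.
Row 2 minus row 1 is -14 − 21 = -35, so its entry in column 4 is 39 + (-35) = 4.

m = 30, k = 4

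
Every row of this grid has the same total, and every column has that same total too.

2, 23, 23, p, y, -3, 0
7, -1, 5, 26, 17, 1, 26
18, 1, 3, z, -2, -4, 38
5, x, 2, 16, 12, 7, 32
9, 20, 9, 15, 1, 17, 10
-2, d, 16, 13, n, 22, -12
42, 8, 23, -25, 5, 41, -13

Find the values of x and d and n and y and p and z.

x = 7, d = 23, n = 21, y = 27, p = 9, z = 27

Rows 2 and 5 both sum to 81, so that's the common total.
Row 4 has 5 + 2 + 16 + 12 + 7 + 32 = 74; the blank must be 81 − 74 = 7.
Column 2 has 23 − 1 + 1 + 7 + 20 + 8 = 58; the blank must be 81 − 58 = 23.
Row 6 has -2 + 23 + 16 + 13 + 22 − 12 = 60; the blank must be 81 − 60 = 21.
Column 5 has 17 − 2 + 12 + 1 + 21 + 5 = 54; the blank must be 81 − 54 = 27.
Row 1 has 2 + 23 + 23 + 27 − 3 + 0 = 72; the blank must be 81 − 72 = 9.
Row 3 has 18 + 1 + 3 − 2 − 4 + 38 = 54; the blank must be 81 − 54 = 27.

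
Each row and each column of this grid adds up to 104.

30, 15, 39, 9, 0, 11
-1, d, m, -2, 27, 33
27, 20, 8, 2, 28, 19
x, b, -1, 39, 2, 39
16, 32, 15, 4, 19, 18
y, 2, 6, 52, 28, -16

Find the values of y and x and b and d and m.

y = 32, x = 0, b = 25, d = 10, m = 37

Column 3: 39 + 8 − 1 + 15 + 6 = 67, so its missing entry is 104 − 67 = 37.
Row 2: -1 + 37 − 2 + 27 + 33 = 94, so its missing entry is 104 − 94 = 10.
Column 2: 15 + 10 + 20 + 32 + 2 = 79, so its missing entry is 104 − 79 = 25.
Row 4: 25 − 1 + 39 + 2 + 39 = 104, so its missing entry is 104 − 104 = 0.
Row 6: 2 + 6 + 52 + 28 − 16 = 72, so its missing entry is 104 − 72 = 32.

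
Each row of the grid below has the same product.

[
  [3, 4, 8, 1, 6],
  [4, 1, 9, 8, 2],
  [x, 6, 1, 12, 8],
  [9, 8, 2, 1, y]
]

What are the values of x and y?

Rows 1 and 2 each multiply to 576, so every row has product 576.
Row 3: 6×1×12×8 = 576, so the missing entry is 576 ÷ 576 = 1.
Row 4: 9×8×2×1 = 144, so the missing entry is 576 ÷ 144 = 4.

x = 1, y = 4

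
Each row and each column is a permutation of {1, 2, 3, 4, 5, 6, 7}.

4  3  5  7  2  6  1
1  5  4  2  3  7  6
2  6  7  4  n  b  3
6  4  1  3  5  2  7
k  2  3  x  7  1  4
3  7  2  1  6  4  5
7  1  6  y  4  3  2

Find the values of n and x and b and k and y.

Cell (3,5): column 5 already has {2, 3, 4, 5, 6, 7} → 1.
Cell (5,1): column 1 already has {1, 2, 3, 4, 6, 7} → 5.
For row 5, column 4: row 5 already has {1, 2, 3, 4, 5, 7}; that leaves 6.
Cell (7,4): row 7 already has {1, 2, 3, 4, 6, 7} → 5.
Cell (3,6): row 3 already has {1, 2, 3, 4, 6, 7} → 5.

n = 1, x = 6, b = 5, k = 5, y = 5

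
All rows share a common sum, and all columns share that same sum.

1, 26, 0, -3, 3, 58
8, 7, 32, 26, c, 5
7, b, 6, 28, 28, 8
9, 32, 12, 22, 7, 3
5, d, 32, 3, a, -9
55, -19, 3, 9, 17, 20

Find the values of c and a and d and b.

c = 7, a = 23, d = 31, b = 8

Rows 1 and 4 both sum to 85, so that's the common total.
The known cells in row 3 total 77, leaving 85 − 77 = 8 for the blank.
The known cells in column 2 total 54, leaving 85 − 54 = 31 for the blank.
The known cells in row 5 total 62, leaving 85 − 62 = 23 for the blank.
The known cells in row 2 total 78, leaving 85 − 78 = 7 for the blank.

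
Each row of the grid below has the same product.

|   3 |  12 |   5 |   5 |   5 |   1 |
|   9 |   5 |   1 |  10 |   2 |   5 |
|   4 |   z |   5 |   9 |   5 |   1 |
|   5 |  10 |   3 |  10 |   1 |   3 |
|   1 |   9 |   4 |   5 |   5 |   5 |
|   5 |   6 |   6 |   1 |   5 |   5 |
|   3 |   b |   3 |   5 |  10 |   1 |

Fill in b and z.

Rows 1 and 2 each multiply to 4500, so every row has product 4500.
Row 7: 3×3×5×10×1 = 450, so the missing entry is 4500 ÷ 450 = 10.
Row 3: 4×5×9×5×1 = 900, so the missing entry is 4500 ÷ 900 = 5.

b = 10, z = 5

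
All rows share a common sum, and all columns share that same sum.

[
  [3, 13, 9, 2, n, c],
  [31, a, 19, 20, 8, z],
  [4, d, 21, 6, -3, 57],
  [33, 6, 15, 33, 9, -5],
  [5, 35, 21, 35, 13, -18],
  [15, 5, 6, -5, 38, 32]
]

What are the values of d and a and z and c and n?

Rows 4 and 5 both sum to 91, so that's the common total.
Column 5 has 8 − 3 + 9 + 13 + 38 = 65; the blank must be 91 − 65 = 26.
Row 3 has 4 + 21 + 6 − 3 + 57 = 85; the blank must be 91 − 85 = 6.
Column 2 has 13 + 6 + 6 + 35 + 5 = 65; the blank must be 91 − 65 = 26.
Row 2 has 31 + 26 + 19 + 20 + 8 = 104; the blank must be 91 − 104 = -13.
Row 1 has 3 + 13 + 9 + 2 + 26 = 53; the blank must be 91 − 53 = 38.

d = 6, a = 26, z = -13, c = 38, n = 26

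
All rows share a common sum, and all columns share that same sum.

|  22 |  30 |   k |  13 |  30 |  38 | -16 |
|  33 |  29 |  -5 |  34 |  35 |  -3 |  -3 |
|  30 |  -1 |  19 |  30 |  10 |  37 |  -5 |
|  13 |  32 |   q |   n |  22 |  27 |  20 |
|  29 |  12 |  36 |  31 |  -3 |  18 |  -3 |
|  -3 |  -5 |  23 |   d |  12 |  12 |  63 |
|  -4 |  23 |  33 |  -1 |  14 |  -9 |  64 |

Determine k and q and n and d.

k = 3, q = 11, n = -5, d = 18

Rows 2 and 3 both sum to 120, so that's the common total.
The known cells in row 6 total 102, leaving 120 − 102 = 18 for the blank.
The known cells in row 1 total 117, leaving 120 − 117 = 3 for the blank.
The known cells in column 4 total 125, leaving 120 − 125 = -5 for the blank.
The known cells in row 4 total 109, leaving 120 − 109 = 11 for the blank.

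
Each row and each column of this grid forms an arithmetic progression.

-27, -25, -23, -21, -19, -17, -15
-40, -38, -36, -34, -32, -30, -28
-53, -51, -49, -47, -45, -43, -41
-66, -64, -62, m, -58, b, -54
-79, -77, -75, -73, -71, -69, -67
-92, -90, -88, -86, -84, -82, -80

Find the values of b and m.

Along each row the entries change by 2 per step; down each column they change by -13.
Row 4: from -66 at column 1, stepping by 2 to column 6 gives -56.
Row 4: from -66 at column 1, stepping by 2 to column 4 gives -60.

b = -56, m = -60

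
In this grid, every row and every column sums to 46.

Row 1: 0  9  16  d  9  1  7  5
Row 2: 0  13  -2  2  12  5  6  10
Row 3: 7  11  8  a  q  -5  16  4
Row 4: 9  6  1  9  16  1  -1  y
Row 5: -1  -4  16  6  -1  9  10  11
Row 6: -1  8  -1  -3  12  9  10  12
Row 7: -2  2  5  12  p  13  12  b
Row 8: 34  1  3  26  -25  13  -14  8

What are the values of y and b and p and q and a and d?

The known cells in row 4 total 41, leaving 46 − 41 = 5 for the blank.
The known cells in row 1 total 47, leaving 46 − 47 = -1 for the blank.
The known cells in column 4 total 51, leaving 46 − 51 = -5 for the blank.
The known cells in row 3 total 36, leaving 46 − 36 = 10 for the blank.
The known cells in column 5 total 33, leaving 46 − 33 = 13 for the blank.
The known cells in row 7 total 55, leaving 46 − 55 = -9 for the blank.

y = 5, b = -9, p = 13, q = 10, a = -5, d = -1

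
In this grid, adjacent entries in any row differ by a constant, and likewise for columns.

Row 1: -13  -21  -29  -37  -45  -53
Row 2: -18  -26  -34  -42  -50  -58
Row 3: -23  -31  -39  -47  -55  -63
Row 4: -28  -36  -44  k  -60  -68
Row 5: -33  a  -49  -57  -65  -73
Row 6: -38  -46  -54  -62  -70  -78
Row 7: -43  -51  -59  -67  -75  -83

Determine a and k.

a = -41, k = -52

Along each row the entries change by -8 per step; down each column they change by -5.
Row 5: from -33 at column 1, stepping by -8 to column 2 gives -41.
Row 4: from -28 at column 1, stepping by -8 to column 4 gives -52.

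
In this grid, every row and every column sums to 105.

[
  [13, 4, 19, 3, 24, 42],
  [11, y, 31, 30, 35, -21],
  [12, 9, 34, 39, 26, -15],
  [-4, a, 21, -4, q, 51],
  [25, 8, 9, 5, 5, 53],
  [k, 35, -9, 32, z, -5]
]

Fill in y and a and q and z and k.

y = 19, a = 30, q = 11, z = 4, k = 48

Row 2 has 11 + 31 + 30 + 35 − 21 = 86; the blank must be 105 − 86 = 19.
Column 2 has 4 + 19 + 9 + 8 + 35 = 75; the blank must be 105 − 75 = 30.
Row 4 has -4 + 30 + 21 − 4 + 51 = 94; the blank must be 105 − 94 = 11.
Column 5 has 24 + 35 + 26 + 11 + 5 = 101; the blank must be 105 − 101 = 4.
Row 6 has 35 − 9 + 32 + 4 − 5 = 57; the blank must be 105 − 57 = 48.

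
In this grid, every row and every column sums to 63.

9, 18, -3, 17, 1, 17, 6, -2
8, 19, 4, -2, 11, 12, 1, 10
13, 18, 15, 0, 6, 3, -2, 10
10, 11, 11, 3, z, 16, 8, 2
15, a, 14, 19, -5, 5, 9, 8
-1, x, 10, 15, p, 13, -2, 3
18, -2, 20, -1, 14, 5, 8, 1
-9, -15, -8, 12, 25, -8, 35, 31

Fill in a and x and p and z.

Row 5 has 15 + 14 + 19 − 5 + 5 + 9 + 8 = 65; the blank must be 63 − 65 = -2.
Column 2 has 18 + 19 + 18 + 11 − 2 − 2 − 15 = 47; the blank must be 63 − 47 = 16.
Row 6 has -1 + 16 + 10 + 15 + 13 − 2 + 3 = 54; the blank must be 63 − 54 = 9.
Row 4 has 10 + 11 + 11 + 3 + 16 + 8 + 2 = 61; the blank must be 63 − 61 = 2.

a = -2, x = 16, p = 9, z = 2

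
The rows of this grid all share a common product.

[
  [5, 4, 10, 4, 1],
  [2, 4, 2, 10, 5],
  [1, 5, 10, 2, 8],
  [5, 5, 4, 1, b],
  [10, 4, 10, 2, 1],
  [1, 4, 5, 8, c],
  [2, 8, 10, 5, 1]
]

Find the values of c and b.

Rows 2 and 7 each multiply to 800, so every row has product 800.
Row 6: 1×4×5×8 = 160, so the missing entry is 800 ÷ 160 = 5.
Row 4: 5×5×4×1 = 100, so the missing entry is 800 ÷ 100 = 8.

c = 5, b = 8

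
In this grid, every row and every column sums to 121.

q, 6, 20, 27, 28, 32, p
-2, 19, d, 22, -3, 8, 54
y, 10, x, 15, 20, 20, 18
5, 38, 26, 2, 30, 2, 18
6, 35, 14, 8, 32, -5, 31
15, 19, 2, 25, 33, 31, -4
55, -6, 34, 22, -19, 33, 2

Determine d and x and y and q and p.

d = 23, x = 2, y = 36, q = 6, p = 2

Row 2 has -2 + 19 + 22 − 3 + 8 + 54 = 98; the blank must be 121 − 98 = 23.
Column 7 has 54 + 18 + 18 + 31 − 4 + 2 = 119; the blank must be 121 − 119 = 2.
Row 1 has 6 + 20 + 27 + 28 + 32 + 2 = 115; the blank must be 121 − 115 = 6.
Column 1 has 6 − 2 + 5 + 6 + 15 + 55 = 85; the blank must be 121 − 85 = 36.
Row 3 has 36 + 10 + 15 + 20 + 20 + 18 = 119; the blank must be 121 − 119 = 2.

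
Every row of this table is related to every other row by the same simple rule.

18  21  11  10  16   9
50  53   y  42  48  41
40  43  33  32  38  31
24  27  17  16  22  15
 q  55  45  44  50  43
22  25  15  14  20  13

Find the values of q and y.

The difference between any two rows is the same in every column — this is an addition table with the headers hidden.
Row 5 minus row 1 is 44 − 10 = 34, so its entry in column 1 is 18 + 34 = 52.
Row 2 minus row 1 is 42 − 10 = 32, so its entry in column 3 is 11 + 32 = 43.

q = 52, y = 43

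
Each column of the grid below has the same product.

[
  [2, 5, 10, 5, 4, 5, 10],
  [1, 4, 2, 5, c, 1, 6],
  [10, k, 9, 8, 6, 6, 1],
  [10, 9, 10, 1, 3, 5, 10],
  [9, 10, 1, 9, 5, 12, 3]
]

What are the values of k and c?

k = 1, c = 5

Columns 4 and 7 each multiply to 1800, so every column has product 1800.
Column 2: 5×4×9×10 = 1800, so the missing entry is 1800 ÷ 1800 = 1.
Column 5: 4×6×3×5 = 360, so the missing entry is 1800 ÷ 360 = 5.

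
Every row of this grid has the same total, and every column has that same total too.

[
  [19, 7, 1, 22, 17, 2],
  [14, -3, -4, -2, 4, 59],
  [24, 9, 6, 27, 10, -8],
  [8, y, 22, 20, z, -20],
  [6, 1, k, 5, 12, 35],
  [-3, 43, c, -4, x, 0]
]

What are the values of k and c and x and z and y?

k = 9, c = 34, x = -2, z = 27, y = 11

Rows 1 and 2 both sum to 68, so that's the common total.
Column 2: 7 − 3 + 9 + 1 + 43 = 57, so its missing entry is 68 − 57 = 11.
Row 4: 8 + 11 + 22 + 20 − 20 = 41, so its missing entry is 68 − 41 = 27.
Column 5: 17 + 4 + 10 + 27 + 12 = 70, so its missing entry is 68 − 70 = -2.
Row 5: 6 + 1 + 5 + 12 + 35 = 59, so its missing entry is 68 − 59 = 9.
Row 6: -3 + 43 − 4 − 2 + 0 = 34, so its missing entry is 68 − 34 = 34.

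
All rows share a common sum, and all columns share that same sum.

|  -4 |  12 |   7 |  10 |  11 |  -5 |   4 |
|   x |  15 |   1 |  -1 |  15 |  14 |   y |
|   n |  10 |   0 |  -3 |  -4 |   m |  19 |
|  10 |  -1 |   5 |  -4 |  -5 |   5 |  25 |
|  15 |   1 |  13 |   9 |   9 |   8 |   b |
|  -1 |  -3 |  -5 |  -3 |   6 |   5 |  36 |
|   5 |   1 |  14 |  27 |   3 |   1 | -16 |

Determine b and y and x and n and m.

b = -20, y = -13, x = 4, n = 6, m = 7

Rows 1 and 4 both sum to 35, so that's the common total.
Row 5: 15 + 1 + 13 + 9 + 9 + 8 = 55, so its missing entry is 35 − 55 = -20.
Column 7: 4 + 19 + 25 − 20 + 36 − 16 = 48, so its missing entry is 35 − 48 = -13.
Row 2: 15 + 1 − 1 + 15 + 14 − 13 = 31, so its missing entry is 35 − 31 = 4.
Column 1: -4 + 4 + 10 + 15 − 1 + 5 = 29, so its missing entry is 35 − 29 = 6.
Row 3: 6 + 10 + 0 − 3 − 4 + 19 = 28, so its missing entry is 35 − 28 = 7.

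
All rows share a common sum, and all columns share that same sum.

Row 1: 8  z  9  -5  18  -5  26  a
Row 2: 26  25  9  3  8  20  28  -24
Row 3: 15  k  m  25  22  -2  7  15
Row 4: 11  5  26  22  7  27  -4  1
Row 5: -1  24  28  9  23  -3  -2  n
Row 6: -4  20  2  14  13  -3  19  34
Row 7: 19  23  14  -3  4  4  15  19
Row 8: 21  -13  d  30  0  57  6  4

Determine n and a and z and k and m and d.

n = 17, a = 29, z = 15, k = -4, m = 17, d = -10

Rows 2 and 4 both sum to 95, so that's the common total.
Row 8: 21 − 13 + 30 + 0 + 57 + 6 + 4 = 105, so its missing entry is 95 − 105 = -10.
Column 3: 9 + 9 + 26 + 28 + 2 + 14 − 10 = 78, so its missing entry is 95 − 78 = 17.
Row 3: 15 + 17 + 25 + 22 − 2 + 7 + 15 = 99, so its missing entry is 95 − 99 = -4.
Column 2: 25 − 4 + 5 + 24 + 20 + 23 − 13 = 80, so its missing entry is 95 − 80 = 15.
Row 1: 8 + 15 + 9 − 5 + 18 − 5 + 26 = 66, so its missing entry is 95 − 66 = 29.
Row 5: -1 + 24 + 28 + 9 + 23 − 3 − 2 = 78, so its missing entry is 95 − 78 = 17.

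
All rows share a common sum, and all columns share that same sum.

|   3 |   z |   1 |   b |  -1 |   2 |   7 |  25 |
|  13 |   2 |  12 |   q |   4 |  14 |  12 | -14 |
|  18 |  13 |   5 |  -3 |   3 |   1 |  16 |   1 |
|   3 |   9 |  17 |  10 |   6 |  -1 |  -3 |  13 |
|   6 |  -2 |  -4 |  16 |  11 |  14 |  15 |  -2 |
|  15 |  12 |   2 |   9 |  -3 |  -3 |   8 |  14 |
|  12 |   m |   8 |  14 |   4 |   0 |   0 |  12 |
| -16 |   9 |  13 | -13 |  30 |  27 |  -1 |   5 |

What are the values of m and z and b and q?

m = 4, z = 7, b = 10, q = 11

Rows 3 and 4 both sum to 54, so that's the common total.
Row 7: 12 + 8 + 14 + 4 + 0 + 0 + 12 = 50, so its missing entry is 54 − 50 = 4.
Column 2: 2 + 13 + 9 − 2 + 12 + 4 + 9 = 47, so its missing entry is 54 − 47 = 7.
Row 1: 3 + 7 + 1 − 1 + 2 + 7 + 25 = 44, so its missing entry is 54 − 44 = 10.
Row 2: 13 + 2 + 12 + 4 + 14 + 12 − 14 = 43, so its missing entry is 54 − 43 = 11.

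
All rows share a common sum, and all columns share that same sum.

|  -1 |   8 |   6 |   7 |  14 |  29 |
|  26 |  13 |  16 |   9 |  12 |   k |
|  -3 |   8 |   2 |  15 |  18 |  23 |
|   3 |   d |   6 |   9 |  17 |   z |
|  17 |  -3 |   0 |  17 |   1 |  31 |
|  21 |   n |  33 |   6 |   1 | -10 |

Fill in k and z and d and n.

Rows 1 and 3 both sum to 63, so that's the common total.
Row 6 has 21 + 33 + 6 + 1 − 10 = 51; the blank must be 63 − 51 = 12.
Column 2 has 8 + 13 + 8 − 3 + 12 = 38; the blank must be 63 − 38 = 25.
Row 4 has 3 + 25 + 6 + 9 + 17 = 60; the blank must be 63 − 60 = 3.
Row 2 has 26 + 13 + 16 + 9 + 12 = 76; the blank must be 63 − 76 = -13.

k = -13, z = 3, d = 25, n = 12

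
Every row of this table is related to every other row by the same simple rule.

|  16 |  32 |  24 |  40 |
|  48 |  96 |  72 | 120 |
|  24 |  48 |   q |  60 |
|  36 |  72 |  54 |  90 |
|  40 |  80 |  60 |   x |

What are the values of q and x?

q = 36, x = 100

Each row is a constant multiple of every other row — this is a multiplication table with the headers hidden.
Row 3 is 48/32 = 3/2 times row 1, so its entry in column 3 is 24 × 3/2 = 36.
Row 5 is 80/32 = 5/2 times row 1, so its entry in column 4 is 40 × 5/2 = 100.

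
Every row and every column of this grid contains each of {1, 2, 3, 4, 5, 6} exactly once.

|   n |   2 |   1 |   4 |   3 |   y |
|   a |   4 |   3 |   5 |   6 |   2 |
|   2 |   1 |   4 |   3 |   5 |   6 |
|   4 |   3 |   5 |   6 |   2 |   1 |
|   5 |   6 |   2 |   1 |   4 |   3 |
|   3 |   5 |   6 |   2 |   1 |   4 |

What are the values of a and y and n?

For row 2, column 1: row 2 already has {2, 3, 4, 5, 6}; that leaves 1.
Cell (1,6): column 6 already has {1, 2, 3, 4, 6} → 5.
Cell (1,1): row 1 already has {1, 2, 3, 4, 5} → 6.

a = 1, y = 5, n = 6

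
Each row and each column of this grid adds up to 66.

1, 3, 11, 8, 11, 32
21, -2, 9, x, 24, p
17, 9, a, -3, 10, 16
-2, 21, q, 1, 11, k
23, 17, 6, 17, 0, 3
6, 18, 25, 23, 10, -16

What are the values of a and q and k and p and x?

a = 17, q = -2, k = 37, p = -6, x = 20

Row 3: 17 + 9 − 3 + 10 + 16 = 49, so its missing entry is 66 − 49 = 17.
Column 3: 11 + 9 + 17 + 6 + 25 = 68, so its missing entry is 66 − 68 = -2.
Column 4: 8 − 3 + 1 + 17 + 23 = 46, so its missing entry is 66 − 46 = 20.
Row 2: 21 − 2 + 9 + 20 + 24 = 72, so its missing entry is 66 − 72 = -6.
Row 4: -2 + 21 − 2 + 1 + 11 = 29, so its missing entry is 66 − 29 = 37.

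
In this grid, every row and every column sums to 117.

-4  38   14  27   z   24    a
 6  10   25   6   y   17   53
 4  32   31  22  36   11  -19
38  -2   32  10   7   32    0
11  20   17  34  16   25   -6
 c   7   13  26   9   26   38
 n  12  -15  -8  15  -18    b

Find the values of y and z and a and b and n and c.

Row 2 has 6 + 10 + 25 + 6 + 17 + 53 = 117; the blank must be 117 − 117 = 0.
Column 5 has 0 + 36 + 7 + 16 + 9 + 15 = 83; the blank must be 117 − 83 = 34.
Row 1 has -4 + 38 + 14 + 27 + 34 + 24 = 133; the blank must be 117 − 133 = -16.
Row 6 has 7 + 13 + 26 + 9 + 26 + 38 = 119; the blank must be 117 − 119 = -2.
Column 1 has -4 + 6 + 4 + 38 + 11 − 2 = 53; the blank must be 117 − 53 = 64.
Row 7 has 64 + 12 − 15 − 8 + 15 − 18 = 50; the blank must be 117 − 50 = 67.

y = 0, z = 34, a = -16, b = 67, n = 64, c = -2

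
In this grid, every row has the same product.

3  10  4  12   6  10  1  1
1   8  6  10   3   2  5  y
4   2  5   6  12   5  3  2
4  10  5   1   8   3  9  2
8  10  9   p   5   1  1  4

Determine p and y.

Rows 1 and 4 each multiply to 86400, so every row has product 86400.
Row 5: 8×10×9×5×1×1×4 = 14400, so the missing entry is 86400 ÷ 14400 = 6.
Row 2: 1×8×6×10×3×2×5 = 14400, so the missing entry is 86400 ÷ 14400 = 6.

p = 6, y = 6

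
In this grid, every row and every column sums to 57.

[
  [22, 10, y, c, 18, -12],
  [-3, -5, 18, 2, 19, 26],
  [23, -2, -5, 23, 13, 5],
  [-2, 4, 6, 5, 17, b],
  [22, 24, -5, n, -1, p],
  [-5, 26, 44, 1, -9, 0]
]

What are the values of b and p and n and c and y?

b = 27, p = 11, n = 6, c = 20, y = -1

Column 3 has 18 − 5 + 6 − 5 + 44 = 58; the blank must be 57 − 58 = -1.
Row 1 has 22 + 10 − 1 + 18 − 12 = 37; the blank must be 57 − 37 = 20.
Column 4 has 20 + 2 + 23 + 5 + 1 = 51; the blank must be 57 − 51 = 6.
Row 5 has 22 + 24 − 5 + 6 − 1 = 46; the blank must be 57 − 46 = 11.
Row 4 has -2 + 4 + 6 + 5 + 17 = 30; the blank must be 57 − 30 = 27.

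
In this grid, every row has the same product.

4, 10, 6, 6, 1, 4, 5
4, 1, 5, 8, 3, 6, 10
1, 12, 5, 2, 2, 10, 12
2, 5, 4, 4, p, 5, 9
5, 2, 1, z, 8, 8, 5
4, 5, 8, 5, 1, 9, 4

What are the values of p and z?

Rows 1 and 6 each multiply to 28800, so every row has product 28800.
Row 4: 2×5×4×4×5×9 = 7200, so the missing entry is 28800 ÷ 7200 = 4.
Row 5: 5×2×1×8×8×5 = 3200, so the missing entry is 28800 ÷ 3200 = 9.

p = 4, z = 9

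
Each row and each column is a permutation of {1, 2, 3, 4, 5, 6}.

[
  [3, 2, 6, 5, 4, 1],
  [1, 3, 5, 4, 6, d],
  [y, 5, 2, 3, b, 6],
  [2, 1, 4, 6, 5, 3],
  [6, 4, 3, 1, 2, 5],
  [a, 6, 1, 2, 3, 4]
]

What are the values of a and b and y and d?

a = 5, b = 1, y = 4, d = 2

For row 3, column 5: column 5 already has {2, 3, 4, 5, 6}; that leaves 1.
Cell (3,1): row 3 already has {1, 2, 3, 5, 6} → 4.
For row 6, column 1: row 6 already has {1, 2, 3, 4, 6}; that leaves 5.
Cell (2,6): row 2 already has {1, 3, 4, 5, 6} → 2.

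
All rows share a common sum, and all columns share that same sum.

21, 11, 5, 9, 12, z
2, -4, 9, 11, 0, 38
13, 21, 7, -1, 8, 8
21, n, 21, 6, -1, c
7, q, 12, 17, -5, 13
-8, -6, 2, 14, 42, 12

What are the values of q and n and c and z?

q = 12, n = 22, c = -13, z = -2

Rows 2 and 3 both sum to 56, so that's the common total.
Row 5 has 7 + 12 + 17 − 5 + 13 = 44; the blank must be 56 − 44 = 12.
Column 2 has 11 − 4 + 21 + 12 − 6 = 34; the blank must be 56 − 34 = 22.
Row 4 has 21 + 22 + 21 + 6 − 1 = 69; the blank must be 56 − 69 = -13.
Row 1 has 21 + 11 + 5 + 9 + 12 = 58; the blank must be 56 − 58 = -2.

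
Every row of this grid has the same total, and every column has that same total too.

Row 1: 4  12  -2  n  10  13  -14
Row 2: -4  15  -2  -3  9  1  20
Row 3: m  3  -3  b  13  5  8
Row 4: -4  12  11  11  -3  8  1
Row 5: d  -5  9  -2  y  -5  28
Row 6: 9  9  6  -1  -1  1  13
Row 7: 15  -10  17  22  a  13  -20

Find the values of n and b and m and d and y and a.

Rows 2 and 4 both sum to 36, so that's the common total.
Row 1: 4 + 12 − 2 + 10 + 13 − 14 = 23, so its missing entry is 36 − 23 = 13.
Row 7: 15 − 10 + 17 + 22 + 13 − 20 = 37, so its missing entry is 36 − 37 = -1.
Column 5: 10 + 9 + 13 − 3 − 1 − 1 = 27, so its missing entry is 36 − 27 = 9.
Row 5: -5 + 9 − 2 + 9 − 5 + 28 = 34, so its missing entry is 36 − 34 = 2.
Column 1: 4 − 4 − 4 + 2 + 9 + 15 = 22, so its missing entry is 36 − 22 = 14.
Row 3: 14 + 3 − 3 + 13 + 5 + 8 = 40, so its missing entry is 36 − 40 = -4.

n = 13, b = -4, m = 14, d = 2, y = 9, a = -1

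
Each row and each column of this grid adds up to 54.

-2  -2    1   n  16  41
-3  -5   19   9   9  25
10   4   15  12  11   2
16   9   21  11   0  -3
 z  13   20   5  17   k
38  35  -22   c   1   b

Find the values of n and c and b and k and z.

The known cells in column 1 total 59, leaving 54 − 59 = -5 for the blank.
The known cells in row 1 total 54, leaving 54 − 54 = 0 for the blank.
The known cells in row 5 total 50, leaving 54 − 50 = 4 for the blank.
The known cells in column 6 total 69, leaving 54 − 69 = -15 for the blank.
The known cells in row 6 total 37, leaving 54 − 37 = 17 for the blank.

n = 0, c = 17, b = -15, k = 4, z = -5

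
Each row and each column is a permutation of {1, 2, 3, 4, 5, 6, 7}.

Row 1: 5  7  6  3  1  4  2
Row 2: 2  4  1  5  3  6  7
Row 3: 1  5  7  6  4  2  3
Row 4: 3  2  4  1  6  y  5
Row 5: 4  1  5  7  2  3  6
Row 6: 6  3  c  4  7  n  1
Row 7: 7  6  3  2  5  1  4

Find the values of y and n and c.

y = 7, n = 5, c = 2

For row 4, column 6: row 4 already has {1, 2, 3, 4, 5, 6}; that leaves 7.
At (row 6, col 6): column 6 already has {1, 2, 3, 4, 6, 7}, so the value is 5.
At (row 6, col 3): row 6 already has {1, 3, 4, 5, 6, 7}, so the value is 2.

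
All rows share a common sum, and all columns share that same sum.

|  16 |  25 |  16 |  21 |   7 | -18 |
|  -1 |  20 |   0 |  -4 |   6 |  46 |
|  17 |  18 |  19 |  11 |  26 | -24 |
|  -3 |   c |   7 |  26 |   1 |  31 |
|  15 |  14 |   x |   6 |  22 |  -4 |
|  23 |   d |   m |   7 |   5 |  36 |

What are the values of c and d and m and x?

c = 5, d = -15, m = 11, x = 14

Rows 1 and 2 both sum to 67, so that's the common total.
The known cells in row 4 total 62, leaving 67 − 62 = 5 for the blank.
The known cells in column 2 total 82, leaving 67 − 82 = -15 for the blank.
The known cells in row 5 total 53, leaving 67 − 53 = 14 for the blank.
The known cells in row 6 total 56, leaving 67 − 56 = 11 for the blank.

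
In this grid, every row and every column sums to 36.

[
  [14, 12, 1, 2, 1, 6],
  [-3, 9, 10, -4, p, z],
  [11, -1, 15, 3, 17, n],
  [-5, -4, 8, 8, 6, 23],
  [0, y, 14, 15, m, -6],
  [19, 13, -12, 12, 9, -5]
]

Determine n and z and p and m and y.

n = -9, z = 27, p = -3, m = 6, y = 7

The known cells in row 3 total 45, leaving 36 − 45 = -9 for the blank.
The known cells in column 6 total 9, leaving 36 − 9 = 27 for the blank.
The known cells in row 2 total 39, leaving 36 − 39 = -3 for the blank.
The known cells in column 5 total 30, leaving 36 − 30 = 6 for the blank.
The known cells in row 5 total 29, leaving 36 − 29 = 7 for the blank.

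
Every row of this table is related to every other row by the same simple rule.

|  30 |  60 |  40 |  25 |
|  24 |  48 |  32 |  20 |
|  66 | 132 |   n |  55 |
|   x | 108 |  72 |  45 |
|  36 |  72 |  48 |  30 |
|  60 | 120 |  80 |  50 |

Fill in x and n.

Each row is a constant multiple of every other row — this is a multiplication table with the headers hidden.
Row 4 is 108/60 = 9/5 times row 1, so its entry in column 1 is 30 × 9/5 = 54.
Row 3 is 132/60 = 11/5 times row 1, so its entry in column 3 is 40 × 11/5 = 88.

x = 54, n = 88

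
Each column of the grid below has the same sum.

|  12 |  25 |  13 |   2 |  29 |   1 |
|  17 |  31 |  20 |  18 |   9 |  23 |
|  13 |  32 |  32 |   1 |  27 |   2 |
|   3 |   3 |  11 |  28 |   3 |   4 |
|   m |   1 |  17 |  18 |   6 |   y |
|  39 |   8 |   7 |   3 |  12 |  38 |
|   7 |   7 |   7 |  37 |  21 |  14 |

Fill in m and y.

m = 16, y = 25

Column 2 sums to 107 and so does column 5; that's the common total.
In column 1 the known cells total 91, leaving 107 − 91 = 16.
In column 6 the known cells total 82, leaving 107 − 82 = 25.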